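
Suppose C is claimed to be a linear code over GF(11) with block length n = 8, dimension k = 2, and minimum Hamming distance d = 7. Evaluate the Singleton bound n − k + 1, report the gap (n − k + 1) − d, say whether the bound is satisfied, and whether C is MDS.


Singleton RHS = n − k + 1 = 7, slack = 0, bound satisfied, MDS.

Singleton bound: d ≤ n − k + 1.
Here n = 8, k = 2, so n − k + 1 = 7.
Given d = 7, check d ≤ 7: YES.
Slack = (n − k + 1) − d = 0.
The code is MDS (slack = 0).
Description: the claimed parameters are [8, 2, 7]_11; such a code would be MDS (meets Singleton bound).


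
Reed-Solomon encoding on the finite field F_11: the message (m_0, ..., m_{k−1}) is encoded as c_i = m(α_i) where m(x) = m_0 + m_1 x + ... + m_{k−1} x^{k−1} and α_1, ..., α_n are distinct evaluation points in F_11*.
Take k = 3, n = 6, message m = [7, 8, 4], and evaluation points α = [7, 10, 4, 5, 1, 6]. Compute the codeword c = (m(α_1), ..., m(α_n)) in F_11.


c = [6, 3, 4, 4, 8, 1]

Message polynomial: m(x) = 7 + 8·x + 4·x^2 (mod 11).
For each evaluation point α_i, compute m(α_i) mod 11:
  α_1 = 7: Horner steps 4 → 3 → 6, so m(7) = 6.
  α_2 = 10: Horner steps 4 → 4 → 3, so m(10) = 3.
  α_3 = 4: Horner steps 4 → 2 → 4, so m(4) = 4.
  α_4 = 5: Horner steps 4 → 6 → 4, so m(5) = 4.
  α_5 = 1: Horner steps 4 → 1 → 8, so m(1) = 8.
  α_6 = 6: Horner steps 4 → 10 → 1, so m(6) = 1.
Codeword c = [6, 3, 4, 4, 8, 1] ∈ F_11^6.


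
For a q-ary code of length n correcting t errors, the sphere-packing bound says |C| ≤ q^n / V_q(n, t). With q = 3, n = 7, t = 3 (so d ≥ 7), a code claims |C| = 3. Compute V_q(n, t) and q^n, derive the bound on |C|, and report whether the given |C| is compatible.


V_q(n, t) = 379, q^n = 2187, Hamming bound = 5, |C| = 3 ≤ bound (satisfied).

Step 1: Compute V_q(n, t) = Σ_{j=0}^3 C(n, j) (q−1)^j.
  j = 0: C(7,0)·(2)^0 = 1·1 = 1.
  j = 1: C(7,1)·(2)^1 = 7·2 = 14.
  j = 2: C(7,2)·(2)^2 = 21·4 = 84.
  j = 3: C(7,3)·(2)^3 = 35·8 = 280.
  V_q(n, t) = 1 + 14 + 84 + 280 = 379.
Step 2: q^n = 3^7 = 2187.
Step 3: Hamming bound ⌊q^n / V_q(n,t)⌋ = ⌊2187/379⌋ = 5.
Step 4: Compare |C| = 3 to 5: satisfied.
The claimed |C| lies below the Hamming bound.


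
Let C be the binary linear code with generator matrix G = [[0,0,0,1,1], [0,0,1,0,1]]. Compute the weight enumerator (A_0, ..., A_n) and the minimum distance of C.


Weight distribution: A_0 = 1, A_2 = 3. Minimum distance d = 2.

Enumerate all 2^2 = 4 messages m ∈ F_2^2.
For each, compute codeword c = mG in F_2^5, then tally its weight.
  m = 00 → c = 00000, weight = 0.
  m = 10 → c = 00011, weight = 2.
  m = 01 → c = 00101, weight = 2.
  m = 11 → c = 00110, weight = 2.
Tally weights:
  weight 0: 1 codewords.
  weight 2: 3 codewords.
Minimum distance d = smallest w > 0 with A_w > 0 = 2.
Sanity: Σ A_w = 4 = 2^2 = 4 ✓.


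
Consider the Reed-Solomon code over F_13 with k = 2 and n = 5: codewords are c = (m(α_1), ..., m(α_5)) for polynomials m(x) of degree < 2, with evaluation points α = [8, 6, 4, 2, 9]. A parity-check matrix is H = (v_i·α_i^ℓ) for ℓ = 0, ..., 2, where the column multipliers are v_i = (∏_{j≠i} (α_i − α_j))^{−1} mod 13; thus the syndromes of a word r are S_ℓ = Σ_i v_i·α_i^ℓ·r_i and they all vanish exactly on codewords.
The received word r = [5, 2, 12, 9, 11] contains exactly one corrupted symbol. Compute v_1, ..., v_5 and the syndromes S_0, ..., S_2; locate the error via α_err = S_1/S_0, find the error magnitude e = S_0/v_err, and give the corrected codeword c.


S = (11, 8, 7), error at position 5, error magnitude e = 11, c = [5, 2, 12, 9, 0].

Step 1: column multipliers v_i = (∏_{j≠i}(α_i − α_j))^{−1} mod 13.
  i = 1 (α = 8): (8−6)(8−4)(8−2)(8−9) = 2·4·6·(−1) = −48 ≡ 4, so v_1 = 4^{−1} = 10 (mod 13).
  i = 2 (α = 6): (6−8)(6−4)(6−2)(6−9) = (−2)·2·4·(−3) = 48 ≡ 9, so v_2 = 9^{−1} = 3 (mod 13).
  i = 3 (α = 4): (4−8)(4−6)(4−2)(4−9) = (−4)·(−2)·2·(−5) = −80 ≡ 11, so v_3 = 11^{−1} = 6 (mod 13).
  i = 4 (α = 2): (2−8)(2−6)(2−4)(2−9) = (−6)·(−4)·(−2)·(−7) = 336 ≡ 11, so v_4 = 11^{−1} = 6 (mod 13).
  i = 5 (α = 9): (9−8)(9−6)(9−4)(9−2) = 1·3·5·7 = 105 ≡ 1, so v_5 = 1^{−1} = 1 (mod 13).
  v = [10, 3, 6, 6, 1].
Step 2: syndromes of r = [5, 2, 12, 9, 11] (all sums mod 13).
  S_0 = Σ v_i r_i = 10·5 + 3·2 + 6·12 + 6·9 + 1·11 = 193 ≡ 11.
  S_1 = Σ v_i α_i r_i = 10·8·5 + 3·6·2 + 6·4·12 + 6·2·9 + 1·9·11 = 931 ≡ 8.
  α_i^2 mod 13 = [12, 10, 3, 4, 3].
  S_2 = Σ v_i α_i^2 r_i = 10·12·5 + 3·10·2 + 6·3·12 + 6·4·9 + 1·3·11 = 1125 ≡ 7.
  S = (11, 8, 7) ≠ 0, so r is not a codeword (an error is present).
Step 3: locate the error. For a single error e at position i, S_ℓ = v_i·e·α_i^ℓ, so α_err = S_1/S_0.
  S_0^{−1} = 11^{−1} = 6 (mod 13), so α_err = 8·6 = 48 ≡ 9 = α_5. Error position i = 5.
  Consistency check: S_2/S_1 = 7·5 = 35 ≡ 9 = α_err ✓ (single-error assumption holds).
Step 4: error magnitude e = S_0/v_5 = S_0·∏_{j≠5}(α_5 − α_j) = 11·1 = 11 ≡ 11 (mod 13).
Step 5: correct position 5: c_5 = r_5 − e = 11 − 11 ≡ 0 (mod 13). Hence c = [5, 2, 12, 9, 0].
  Check: interpolating c through the α_i gives m(x) = 6 + 8·x (degree < 2) with m(α_i) = c_i for every i, so c is indeed a codeword.


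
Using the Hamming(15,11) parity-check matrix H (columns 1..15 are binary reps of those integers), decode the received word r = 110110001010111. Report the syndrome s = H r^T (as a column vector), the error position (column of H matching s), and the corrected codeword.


s = (1, 1, 0, 0)^T, error position = 12, corrected codeword c = 110110001011111

Compute s = H r^T mod 2 one row at a time:
  s_1 = 0 + 1 + 0 + 1 + 0 + 1 + 1 + 1 = 5 ≡ 1 (mod 2).
  s_2 = 1 + 1 + 0 + 0 + 0 + 1 + 1 + 1 = 5 ≡ 1 (mod 2).
  s_3 = 1 + 0 + 0 + 0 + 0 + 1 + 1 + 1 = 4 ≡ 0 (mod 2).
  s_4 = 1 + 0 + 1 + 0 + 1 + 1 + 1 + 1 = 6 ≡ 0 (mod 2).
s = (1, 1, 0, 0)^T — this equals column 12 of H (binary 1100), so error is at position 12.
Correct: flip bit 12 of r = 110110001010111 to get c = 110110001011111.


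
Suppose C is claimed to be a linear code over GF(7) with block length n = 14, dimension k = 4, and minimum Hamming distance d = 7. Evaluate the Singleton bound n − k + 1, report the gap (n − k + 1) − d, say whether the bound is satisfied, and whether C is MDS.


Singleton RHS = n − k + 1 = 11, slack = 4, bound satisfied, not MDS.

Singleton bound: d ≤ n − k + 1.
Here n = 14, k = 4, so n − k + 1 = 11.
Given d = 7, check d ≤ 11: YES.
Slack = (n − k + 1) − d = 4.
The code is NOT MDS (slack = 4 > 0).
Description: the claimed parameters are [14, 4, 7]_7; such a code would be non-MDS.


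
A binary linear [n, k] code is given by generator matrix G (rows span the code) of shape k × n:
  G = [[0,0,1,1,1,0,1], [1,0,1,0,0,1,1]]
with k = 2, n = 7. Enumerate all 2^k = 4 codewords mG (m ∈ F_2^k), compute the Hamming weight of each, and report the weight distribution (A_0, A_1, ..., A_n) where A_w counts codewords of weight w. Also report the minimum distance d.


Weight distribution: A_0 = 1, A_4 = 3. Minimum distance d = 4.

Enumerate all 2^2 = 4 messages m ∈ F_2^2.
For each, compute codeword c = mG in F_2^7, then tally its weight.
  m = 00 → c = 0000000, weight = 0.
  m = 10 → c = 0011101, weight = 4.
  m = 01 → c = 1010011, weight = 4.
  m = 11 → c = 1001110, weight = 4.
Tally weights:
  weight 0: 1 codewords.
  weight 4: 3 codewords.
Minimum distance d = smallest w > 0 with A_w > 0 = 4.
Sanity: Σ A_w = 4 = 2^2 = 4 ✓.


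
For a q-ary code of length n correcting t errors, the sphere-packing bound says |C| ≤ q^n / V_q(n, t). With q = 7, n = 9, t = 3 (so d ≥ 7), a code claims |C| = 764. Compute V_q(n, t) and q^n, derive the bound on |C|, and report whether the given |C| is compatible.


V_q(n, t) = 19495, q^n = 40353607, Hamming bound = 2069, |C| = 764 ≤ bound (satisfied).

Step 1: Compute V_q(n, t) = Σ_{j=0}^3 C(n, j) (q−1)^j.
  j = 0: C(9,0)·(6)^0 = 1·1 = 1.
  j = 1: C(9,1)·(6)^1 = 9·6 = 54.
  j = 2: C(9,2)·(6)^2 = 36·36 = 1296.
  j = 3: C(9,3)·(6)^3 = 84·216 = 18144.
  V_q(n, t) = 1 + 54 + 1296 + 18144 = 19495.
Step 2: q^n = 7^9 = 40353607.
Step 3: Hamming bound ⌊q^n / V_q(n,t)⌋ = ⌊40353607/19495⌋ = 2069.
Step 4: Compare |C| = 764 to 2069: satisfied.
The claimed |C| lies below the Hamming bound.


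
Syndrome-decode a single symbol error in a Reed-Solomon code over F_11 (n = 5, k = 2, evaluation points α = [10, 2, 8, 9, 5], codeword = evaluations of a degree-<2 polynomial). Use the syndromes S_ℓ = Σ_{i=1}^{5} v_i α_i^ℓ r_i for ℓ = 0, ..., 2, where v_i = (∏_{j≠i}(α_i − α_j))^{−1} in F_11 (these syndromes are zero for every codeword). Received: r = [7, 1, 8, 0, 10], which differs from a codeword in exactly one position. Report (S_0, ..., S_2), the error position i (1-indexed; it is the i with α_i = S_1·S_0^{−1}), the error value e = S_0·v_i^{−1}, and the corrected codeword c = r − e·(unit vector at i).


S = (5, 6, 5), error at position 1, error magnitude e = 4, c = [3, 1, 8, 0, 10].

Step 1: column multipliers v_i = (∏_{j≠i}(α_i − α_j))^{−1} mod 11.
  i = 1 (α = 10): (10−2)(10−8)(10−9)(10−5) = 8·2·1·5 = 80 ≡ 3, so v_1 = 3^{−1} = 4 (mod 11).
  i = 2 (α = 2): (2−10)(2−8)(2−9)(2−5) = (−8)·(−6)·(−7)·(−3) = 1008 ≡ 7, so v_2 = 7^{−1} = 8 (mod 11).
  i = 3 (α = 8): (8−10)(8−2)(8−9)(8−5) = (−2)·6·(−1)·3 = 36 ≡ 3, so v_3 = 3^{−1} = 4 (mod 11).
  i = 4 (α = 9): (9−10)(9−2)(9−8)(9−5) = (−1)·7·1·4 = −28 ≡ 5, so v_4 = 5^{−1} = 9 (mod 11).
  i = 5 (α = 5): (5−10)(5−2)(5−8)(5−9) = (−5)·3·(−3)·(−4) = −180 ≡ 7, so v_5 = 7^{−1} = 8 (mod 11).
  v = [4, 8, 4, 9, 8].
Step 2: syndromes of r = [7, 1, 8, 0, 10] (all sums mod 11).
  S_0 = Σ v_i r_i = 4·7 + 8·1 + 4·8 + 9·0 + 8·10 = 148 ≡ 5.
  S_1 = Σ v_i α_i r_i = 4·10·7 + 8·2·1 + 4·8·8 + 9·9·0 + 8·5·10 = 952 ≡ 6.
  α_i^2 mod 11 = [1, 4, 9, 4, 3].
  S_2 = Σ v_i α_i^2 r_i = 4·1·7 + 8·4·1 + 4·9·8 + 9·4·0 + 8·3·10 = 588 ≡ 5.
  S = (5, 6, 5) ≠ 0, so r is not a codeword (an error is present).
Step 3: locate the error. For a single error e at position i, S_ℓ = v_i·e·α_i^ℓ, so α_err = S_1/S_0.
  S_0^{−1} = 5^{−1} = 9 (mod 11), so α_err = 6·9 = 54 ≡ 10 = α_1. Error position i = 1.
  Consistency check: S_2/S_1 = 5·2 = 10 ≡ 10 = α_err ✓ (single-error assumption holds).
Step 4: error magnitude e = S_0/v_1 = S_0·∏_{j≠1}(α_1 − α_j) = 5·3 = 15 ≡ 4 (mod 11).
Step 5: correct position 1: c_1 = r_1 − e = 7 − 4 ≡ 3 (mod 11). Hence c = [3, 1, 8, 0, 10].
  Check: interpolating c through the α_i gives m(x) = 6 + 3·x (degree < 2) with m(α_i) = c_i for every i, so c is indeed a codeword.


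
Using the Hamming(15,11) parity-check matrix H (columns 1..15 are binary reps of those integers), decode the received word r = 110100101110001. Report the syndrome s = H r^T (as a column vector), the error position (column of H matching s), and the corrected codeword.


s = (0, 1, 1, 1)^T, error position = 7, corrected codeword c = 110100001110001

Compute s = H r^T mod 2 one row at a time:
  s_1 = 0 + 1 + 1 + 1 + 0 + 0 + 0 + 1 = 4 ≡ 0 (mod 2).
  s_2 = 1 + 0 + 0 + 1 + 0 + 0 + 0 + 1 = 3 ≡ 1 (mod 2).
  s_3 = 1 + 0 + 0 + 1 + 1 + 1 + 0 + 1 = 5 ≡ 1 (mod 2).
  s_4 = 1 + 0 + 0 + 1 + 1 + 1 + 0 + 1 = 5 ≡ 1 (mod 2).
s = (0, 1, 1, 1)^T — this equals column 7 of H (binary 0111), so error is at position 7.
Correct: flip bit 7 of r = 110100101110001 to get c = 110100001110001.


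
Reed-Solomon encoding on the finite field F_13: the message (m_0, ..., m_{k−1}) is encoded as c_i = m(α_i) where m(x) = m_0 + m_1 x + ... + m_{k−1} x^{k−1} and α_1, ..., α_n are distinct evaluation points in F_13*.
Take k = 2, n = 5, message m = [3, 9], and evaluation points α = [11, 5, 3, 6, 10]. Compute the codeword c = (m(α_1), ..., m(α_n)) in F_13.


c = [11, 9, 4, 5, 2]

Message polynomial: m(x) = 3 + 9·x (mod 13).
For each evaluation point α_i, compute m(α_i) mod 13:
  α_1 = 11: Horner steps 9 → 11, so m(11) = 11.
  α_2 = 5: Horner steps 9 → 9, so m(5) = 9.
  α_3 = 3: Horner steps 9 → 4, so m(3) = 4.
  α_4 = 6: Horner steps 9 → 5, so m(6) = 5.
  α_5 = 10: Horner steps 9 → 2, so m(10) = 2.
Codeword c = [11, 9, 4, 5, 2] ∈ F_13^5.


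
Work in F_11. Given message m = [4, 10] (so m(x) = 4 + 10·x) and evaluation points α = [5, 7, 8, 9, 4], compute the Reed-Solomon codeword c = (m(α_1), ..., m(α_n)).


c = [10, 8, 7, 6, 0]

Message polynomial: m(x) = 4 + 10·x (mod 11).
For each evaluation point α_i, compute m(α_i) mod 11:
  α_1 = 5: Horner steps 10 → 10, so m(5) = 10.
  α_2 = 7: Horner steps 10 → 8, so m(7) = 8.
  α_3 = 8: Horner steps 10 → 7, so m(8) = 7.
  α_4 = 9: Horner steps 10 → 6, so m(9) = 6.
  α_5 = 4: Horner steps 10 → 0, so m(4) = 0.
Codeword c = [10, 8, 7, 6, 0] ∈ F_11^5.


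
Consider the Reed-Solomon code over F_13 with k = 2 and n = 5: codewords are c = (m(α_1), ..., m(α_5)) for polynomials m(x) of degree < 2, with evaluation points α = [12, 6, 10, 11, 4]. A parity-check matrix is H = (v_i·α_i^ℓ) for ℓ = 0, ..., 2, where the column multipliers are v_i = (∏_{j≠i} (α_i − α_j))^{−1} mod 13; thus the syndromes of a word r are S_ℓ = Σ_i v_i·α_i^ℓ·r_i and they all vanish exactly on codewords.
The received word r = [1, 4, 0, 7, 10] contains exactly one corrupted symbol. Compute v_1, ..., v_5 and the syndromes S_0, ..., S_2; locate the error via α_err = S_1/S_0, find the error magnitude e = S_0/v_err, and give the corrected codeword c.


S = (12, 7, 3), error at position 2, error magnitude e = 6, c = [1, 11, 0, 7, 10].

Step 1: column multipliers v_i = (∏_{j≠i}(α_i − α_j))^{−1} mod 13.
  i = 1 (α = 12): (12−6)(12−10)(12−11)(12−4) = 6·2·1·8 = 96 ≡ 5, so v_1 = 5^{−1} = 8 (mod 13).
  i = 2 (α = 6): (6−12)(6−10)(6−11)(6−4) = (−6)·(−4)·(−5)·2 = −240 ≡ 7, so v_2 = 7^{−1} = 2 (mod 13).
  i = 3 (α = 10): (10−12)(10−6)(10−11)(10−4) = (−2)·4·(−1)·6 = 48 ≡ 9, so v_3 = 9^{−1} = 3 (mod 13).
  i = 4 (α = 11): (11−12)(11−6)(11−10)(11−4) = (−1)·5·1·7 = −35 ≡ 4, so v_4 = 4^{−1} = 10 (mod 13).
  i = 5 (α = 4): (4−12)(4−6)(4−10)(4−11) = (−8)·(−2)·(−6)·(−7) = 672 ≡ 9, so v_5 = 9^{−1} = 3 (mod 13).
  v = [8, 2, 3, 10, 3].
Step 2: syndromes of r = [1, 4, 0, 7, 10] (all sums mod 13).
  S_0 = Σ v_i r_i = 8·1 + 2·4 + 3·0 + 10·7 + 3·10 = 116 ≡ 12.
  S_1 = Σ v_i α_i r_i = 8·12·1 + 2·6·4 + 3·10·0 + 10·11·7 + 3·4·10 = 1034 ≡ 7.
  α_i^2 mod 13 = [1, 10, 9, 4, 3].
  S_2 = Σ v_i α_i^2 r_i = 8·1·1 + 2·10·4 + 3·9·0 + 10·4·7 + 3·3·10 = 458 ≡ 3.
  S = (12, 7, 3) ≠ 0, so r is not a codeword (an error is present).
Step 3: locate the error. For a single error e at position i, S_ℓ = v_i·e·α_i^ℓ, so α_err = S_1/S_0.
  S_0^{−1} = 12^{−1} = 12 (mod 13), so α_err = 7·12 = 84 ≡ 6 = α_2. Error position i = 2.
  Consistency check: S_2/S_1 = 3·2 = 6 ≡ 6 = α_err ✓ (single-error assumption holds).
Step 4: error magnitude e = S_0/v_2 = S_0·∏_{j≠2}(α_2 − α_j) = 12·7 = 84 ≡ 6 (mod 13).
Step 5: correct position 2: c_2 = r_2 − e = 4 − 6 ≡ 11 (mod 13). Hence c = [1, 11, 0, 7, 10].
  Check: interpolating c through the α_i gives m(x) = 8 + 7·x (degree < 2) with m(α_i) = c_i for every i, so c is indeed a codeword.


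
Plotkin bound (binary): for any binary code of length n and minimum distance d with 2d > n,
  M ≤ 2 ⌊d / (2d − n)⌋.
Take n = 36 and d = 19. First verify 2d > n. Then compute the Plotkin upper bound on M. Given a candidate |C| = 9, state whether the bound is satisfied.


Plotkin bound M ≤ 18; given |C| = 9 ≤ bound (satisfied).

Check applicability: 2d = 38, n = 36.
2d − n = 2 > 0, so Plotkin applies.
Compute d/(2d−n) = 19/2 ≈ 9.5000.
⌊d/(2d−n)⌋ = 9.
Plotkin bound: M ≤ 2·9 = 18.
Given |C| = 9, check: satisfied.
This |C| is below the Plotkin bound.


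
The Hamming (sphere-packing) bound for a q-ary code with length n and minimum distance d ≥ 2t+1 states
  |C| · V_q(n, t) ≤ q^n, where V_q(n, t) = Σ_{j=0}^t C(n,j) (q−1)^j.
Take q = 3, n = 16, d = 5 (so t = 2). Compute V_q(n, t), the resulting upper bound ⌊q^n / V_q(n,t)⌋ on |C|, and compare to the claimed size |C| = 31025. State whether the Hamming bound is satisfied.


V_q(n, t) = 513, q^n = 43046721, Hamming bound = 83911, |C| = 31025 ≤ bound (satisfied).

Step 1: Compute V_q(n, t) = Σ_{j=0}^2 C(n, j) (q−1)^j.
  j = 0: C(16,0)·(2)^0 = 1·1 = 1.
  j = 1: C(16,1)·(2)^1 = 16·2 = 32.
  j = 2: C(16,2)·(2)^2 = 120·4 = 480.
  V_q(n, t) = 1 + 32 + 480 = 513.
Step 2: q^n = 3^16 = 43046721.
Step 3: Hamming bound ⌊q^n / V_q(n,t)⌋ = ⌊43046721/513⌋ = 83911.
Step 4: Compare |C| = 31025 to 83911: satisfied.
The claimed |C| lies below the Hamming bound.


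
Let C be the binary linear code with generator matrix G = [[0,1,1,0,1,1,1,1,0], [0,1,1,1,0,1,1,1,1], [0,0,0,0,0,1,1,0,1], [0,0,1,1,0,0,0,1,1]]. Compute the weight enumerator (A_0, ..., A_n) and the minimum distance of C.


Weight distribution: A_0 = 1, A_2 = 1, A_3 = 5, A_4 = 3, A_5 = 2, A_6 = 3, A_7 = 1. Minimum distance d = 2.

Enumerate all 2^4 = 16 messages m ∈ F_2^4.
For each, compute codeword c = mG in F_2^9, then tally its weight.
  m = 0000 → c = 000000000, weight = 0.
  m = 1000 → c = 011011110, weight = 6.
  m = 0100 → c = 011101111, weight = 7.
  m = 1100 → c = 000110001, weight = 3.
  m = 0010 → c = 000001101, weight = 3.
  m = 1010 → c = 011010011, weight = 5.
  m = 0110 → c = 011100010, weight = 4.
  m = 1110 → c = 000111100, weight = 4.
  m = 0001 → c = 001100011, weight = 4.
  m = 1001 → c = 010111101, weight = 6.
  m = 0101 → c = 010001100, weight = 3.
  m = 1101 → c = 001010010, weight = 3.
  m = 0011 → c = 001101110, weight = 5.
  m = 1011 → c = 010110000, weight = 3.
  m = 0111 → c = 010000001, weight = 2.
  m = 1111 → c = 001011111, weight = 6.
Tally weights:
  weight 0: 1 codewords.
  weight 2: 1 codewords.
  weight 3: 5 codewords.
  weight 4: 3 codewords.
  weight 5: 2 codewords.
  weight 6: 3 codewords.
  weight 7: 1 codewords.
Minimum distance d = smallest w > 0 with A_w > 0 = 2.
Sanity: Σ A_w = 16 = 2^4 = 16 ✓.


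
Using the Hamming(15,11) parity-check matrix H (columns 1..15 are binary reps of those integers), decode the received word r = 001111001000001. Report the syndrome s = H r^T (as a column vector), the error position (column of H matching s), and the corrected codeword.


s = (0, 0, 1, 0)^T, error position = 2, corrected codeword c = 011111001000001

Compute s = H r^T mod 2 one row at a time:
  s_1 = 0 + 1 + 0 + 0 + 0 + 0 + 0 + 1 = 2 ≡ 0 (mod 2).
  s_2 = 1 + 1 + 1 + 0 + 0 + 0 + 0 + 1 = 4 ≡ 0 (mod 2).
  s_3 = 0 + 1 + 1 + 0 + 0 + 0 + 0 + 1 = 3 ≡ 1 (mod 2).
  s_4 = 0 + 1 + 1 + 0 + 1 + 0 + 0 + 1 = 4 ≡ 0 (mod 2).
s = (0, 0, 1, 0)^T — this equals column 2 of H (binary 0010), so error is at position 2.
Correct: flip bit 2 of r = 001111001000001 to get c = 011111001000001.


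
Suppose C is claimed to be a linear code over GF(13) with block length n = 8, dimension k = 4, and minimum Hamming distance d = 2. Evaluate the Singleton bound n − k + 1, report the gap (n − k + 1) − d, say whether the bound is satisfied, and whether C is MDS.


Singleton RHS = n − k + 1 = 5, slack = 3, bound satisfied, not MDS.

Singleton bound: d ≤ n − k + 1.
Here n = 8, k = 4, so n − k + 1 = 5.
Given d = 2, check d ≤ 5: YES.
Slack = (n − k + 1) − d = 3.
The code is NOT MDS (slack = 3 > 0).
Description: the claimed parameters are [8, 4, 2]_13; such a code would be non-MDS.


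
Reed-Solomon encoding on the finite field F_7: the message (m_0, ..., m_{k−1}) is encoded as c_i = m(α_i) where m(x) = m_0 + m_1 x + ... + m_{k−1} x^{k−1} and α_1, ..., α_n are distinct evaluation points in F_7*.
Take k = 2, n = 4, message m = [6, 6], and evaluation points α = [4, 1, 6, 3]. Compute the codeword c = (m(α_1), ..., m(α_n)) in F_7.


c = [2, 5, 0, 3]

Message polynomial: m(x) = 6 + 6·x (mod 7).
For each evaluation point α_i, compute m(α_i) mod 7:
  α_1 = 4: Horner steps 6 → 2, so m(4) = 2.
  α_2 = 1: Horner steps 6 → 5, so m(1) = 5.
  α_3 = 6: Horner steps 6 → 0, so m(6) = 0.
  α_4 = 3: Horner steps 6 → 3, so m(3) = 3.
Codeword c = [2, 5, 0, 3] ∈ F_7^4.


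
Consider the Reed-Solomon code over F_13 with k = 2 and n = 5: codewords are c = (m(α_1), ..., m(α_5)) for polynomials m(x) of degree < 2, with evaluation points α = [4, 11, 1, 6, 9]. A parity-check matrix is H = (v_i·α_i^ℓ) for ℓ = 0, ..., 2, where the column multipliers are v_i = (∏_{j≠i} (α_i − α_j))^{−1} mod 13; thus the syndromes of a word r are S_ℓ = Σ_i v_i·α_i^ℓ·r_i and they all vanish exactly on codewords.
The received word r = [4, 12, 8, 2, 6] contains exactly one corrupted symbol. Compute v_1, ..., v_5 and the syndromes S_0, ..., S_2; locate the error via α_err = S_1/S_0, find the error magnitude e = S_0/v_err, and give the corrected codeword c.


S = (10, 8, 9), error at position 4, error magnitude e = 5, c = [4, 12, 8, 10, 6].

Step 1: column multipliers v_i = (∏_{j≠i}(α_i − α_j))^{−1} mod 13.
  i = 1 (α = 4): (4−11)(4−1)(4−6)(4−9) = (−7)·3·(−2)·(−5) = −210 ≡ 11, so v_1 = 11^{−1} = 6 (mod 13).
  i = 2 (α = 11): (11−4)(11−1)(11−6)(11−9) = 7·10·5·2 = 700 ≡ 11, so v_2 = 11^{−1} = 6 (mod 13).
  i = 3 (α = 1): (1−4)(1−11)(1−6)(1−9) = (−3)·(−10)·(−5)·(−8) = 1200 ≡ 4, so v_3 = 4^{−1} = 10 (mod 13).
  i = 4 (α = 6): (6−4)(6−11)(6−1)(6−9) = 2·(−5)·5·(−3) = 150 ≡ 7, so v_4 = 7^{−1} = 2 (mod 13).
  i = 5 (α = 9): (9−4)(9−11)(9−1)(9−6) = 5·(−2)·8·3 = −240 ≡ 7, so v_5 = 7^{−1} = 2 (mod 13).
  v = [6, 6, 10, 2, 2].
Step 2: syndromes of r = [4, 12, 8, 2, 6] (all sums mod 13).
  S_0 = Σ v_i r_i = 6·4 + 6·12 + 10·8 + 2·2 + 2·6 = 192 ≡ 10.
  S_1 = Σ v_i α_i r_i = 6·4·4 + 6·11·12 + 10·1·8 + 2·6·2 + 2·9·6 = 1100 ≡ 8.
  α_i^2 mod 13 = [3, 4, 1, 10, 3].
  S_2 = Σ v_i α_i^2 r_i = 6·3·4 + 6·4·12 + 10·1·8 + 2·10·2 + 2·3·6 = 516 ≡ 9.
  S = (10, 8, 9) ≠ 0, so r is not a codeword (an error is present).
Step 3: locate the error. For a single error e at position i, S_ℓ = v_i·e·α_i^ℓ, so α_err = S_1/S_0.
  S_0^{−1} = 10^{−1} = 4 (mod 13), so α_err = 8·4 = 32 ≡ 6 = α_4. Error position i = 4.
  Consistency check: S_2/S_1 = 9·5 = 45 ≡ 6 = α_err ✓ (single-error assumption holds).
Step 4: error magnitude e = S_0/v_4 = S_0·∏_{j≠4}(α_4 − α_j) = 10·7 = 70 ≡ 5 (mod 13).
Step 5: correct position 4: c_4 = r_4 − e = 2 − 5 ≡ 10 (mod 13). Hence c = [4, 12, 8, 10, 6].
  Check: interpolating c through the α_i gives m(x) = 5 + 3·x (degree < 2) with m(α_i) = c_i for every i, so c is indeed a codeword.


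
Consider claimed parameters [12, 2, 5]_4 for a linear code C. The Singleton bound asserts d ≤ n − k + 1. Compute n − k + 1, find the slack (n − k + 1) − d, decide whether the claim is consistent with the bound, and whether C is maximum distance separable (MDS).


Singleton RHS = n − k + 1 = 11, slack = 6, bound satisfied, not MDS.

Singleton bound: d ≤ n − k + 1.
Here n = 12, k = 2, so n − k + 1 = 11.
Given d = 5, check d ≤ 11: YES.
Slack = (n − k + 1) − d = 6.
The code is NOT MDS (slack = 6 > 0).
Description: the claimed parameters are [12, 2, 5]_4; such a code would be non-MDS.


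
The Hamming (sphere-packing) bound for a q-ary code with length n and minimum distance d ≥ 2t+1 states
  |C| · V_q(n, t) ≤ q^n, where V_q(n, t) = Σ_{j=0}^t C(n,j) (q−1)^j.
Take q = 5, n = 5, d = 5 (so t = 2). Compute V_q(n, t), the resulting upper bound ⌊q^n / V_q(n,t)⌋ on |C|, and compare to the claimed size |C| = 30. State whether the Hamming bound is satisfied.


V_q(n, t) = 181, q^n = 3125, Hamming bound = 17, |C| = 30 > bound (violated).

Step 1: Compute V_q(n, t) = Σ_{j=0}^2 C(n, j) (q−1)^j.
  j = 0: C(5,0)·(4)^0 = 1·1 = 1.
  j = 1: C(5,1)·(4)^1 = 5·4 = 20.
  j = 2: C(5,2)·(4)^2 = 10·16 = 160.
  V_q(n, t) = 1 + 20 + 160 = 181.
Step 2: q^n = 5^5 = 3125.
Step 3: Hamming bound ⌊q^n / V_q(n,t)⌋ = ⌊3125/181⌋ = 17.
Step 4: Compare |C| = 30 to 17: violated.
The claimed |C| lies above the Hamming bound, so no 5-ary code of length 5 with d ≥ 5 can have 30 codewords.


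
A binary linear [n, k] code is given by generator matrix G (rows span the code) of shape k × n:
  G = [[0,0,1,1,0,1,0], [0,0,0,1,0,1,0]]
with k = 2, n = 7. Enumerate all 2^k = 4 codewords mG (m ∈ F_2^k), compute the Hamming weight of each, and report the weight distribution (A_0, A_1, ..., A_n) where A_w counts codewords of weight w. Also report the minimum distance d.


Weight distribution: A_0 = 1, A_1 = 1, A_2 = 1, A_3 = 1. Minimum distance d = 1.

Enumerate all 2^2 = 4 messages m ∈ F_2^2.
For each, compute codeword c = mG in F_2^7, then tally its weight.
  m = 00 → c = 0000000, weight = 0.
  m = 10 → c = 0011010, weight = 3.
  m = 01 → c = 0001010, weight = 2.
  m = 11 → c = 0010000, weight = 1.
Tally weights:
  weight 0: 1 codewords.
  weight 1: 1 codewords.
  weight 2: 1 codewords.
  weight 3: 1 codewords.
Minimum distance d = smallest w > 0 with A_w > 0 = 1.
Sanity: Σ A_w = 4 = 2^2 = 4 ✓.


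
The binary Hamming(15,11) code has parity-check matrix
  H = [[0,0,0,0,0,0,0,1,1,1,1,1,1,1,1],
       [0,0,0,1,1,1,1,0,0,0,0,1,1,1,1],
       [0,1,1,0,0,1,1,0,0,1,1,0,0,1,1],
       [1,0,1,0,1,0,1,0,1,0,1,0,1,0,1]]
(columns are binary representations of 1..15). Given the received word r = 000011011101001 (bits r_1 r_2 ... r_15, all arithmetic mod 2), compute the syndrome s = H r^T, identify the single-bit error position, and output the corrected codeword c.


s = (1, 0, 1, 1)^T, error position = 11, corrected codeword c = 000011011111001

Compute s = H r^T mod 2 one row at a time:
  s_1 = 1 + 1 + 1 + 0 + 1 + 0 + 0 + 1 = 5 ≡ 1 (mod 2).
  s_2 = 0 + 1 + 1 + 0 + 1 + 0 + 0 + 1 = 4 ≡ 0 (mod 2).
  s_3 = 0 + 0 + 1 + 0 + 1 + 0 + 0 + 1 = 3 ≡ 1 (mod 2).
  s_4 = 0 + 0 + 1 + 0 + 1 + 0 + 0 + 1 = 3 ≡ 1 (mod 2).
s = (1, 0, 1, 1)^T — this equals column 11 of H (binary 1011), so error is at position 11.
Correct: flip bit 11 of r = 000011011101001 to get c = 000011011111001.


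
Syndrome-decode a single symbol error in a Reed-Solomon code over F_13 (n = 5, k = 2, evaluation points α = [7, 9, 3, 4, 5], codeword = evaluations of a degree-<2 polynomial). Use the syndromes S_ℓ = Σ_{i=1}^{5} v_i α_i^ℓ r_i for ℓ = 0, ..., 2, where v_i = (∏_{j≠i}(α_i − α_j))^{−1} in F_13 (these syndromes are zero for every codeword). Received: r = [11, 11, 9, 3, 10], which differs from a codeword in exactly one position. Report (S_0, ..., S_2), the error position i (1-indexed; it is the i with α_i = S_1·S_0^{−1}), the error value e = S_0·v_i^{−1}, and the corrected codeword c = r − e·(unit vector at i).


S = (2, 5, 6), error at position 2, error magnitude e = 12, c = [11, 12, 9, 3, 10].

Step 1: column multipliers v_i = (∏_{j≠i}(α_i − α_j))^{−1} mod 13.
  i = 1 (α = 7): (7−9)(7−3)(7−4)(7−5) = (−2)·4·3·2 = −48 ≡ 4, so v_1 = 4^{−1} = 10 (mod 13).
  i = 2 (α = 9): (9−7)(9−3)(9−4)(9−5) = 2·6·5·4 = 240 ≡ 6, so v_2 = 6^{−1} = 11 (mod 13).
  i = 3 (α = 3): (3−7)(3−9)(3−4)(3−5) = (−4)·(−6)·(−1)·(−2) = 48 ≡ 9, so v_3 = 9^{−1} = 3 (mod 13).
  i = 4 (α = 4): (4−7)(4−9)(4−3)(4−5) = (−3)·(−5)·1·(−1) = −15 ≡ 11, so v_4 = 11^{−1} = 6 (mod 13).
  i = 5 (α = 5): (5−7)(5−9)(5−3)(5−4) = (−2)·(−4)·2·1 = 16 ≡ 3, so v_5 = 3^{−1} = 9 (mod 13).
  v = [10, 11, 3, 6, 9].
Step 2: syndromes of r = [11, 11, 9, 3, 10] (all sums mod 13).
  S_0 = Σ v_i r_i = 10·11 + 11·11 + 3·9 + 6·3 + 9·10 = 366 ≡ 2.
  S_1 = Σ v_i α_i r_i = 10·7·11 + 11·9·11 + 3·3·9 + 6·4·3 + 9·5·10 = 2462 ≡ 5.
  α_i^2 mod 13 = [10, 3, 9, 3, 12].
  S_2 = Σ v_i α_i^2 r_i = 10·10·11 + 11·3·11 + 3·9·9 + 6·3·3 + 9·12·10 = 2840 ≡ 6.
  S = (2, 5, 6) ≠ 0, so r is not a codeword (an error is present).
Step 3: locate the error. For a single error e at position i, S_ℓ = v_i·e·α_i^ℓ, so α_err = S_1/S_0.
  S_0^{−1} = 2^{−1} = 7 (mod 13), so α_err = 5·7 = 35 ≡ 9 = α_2. Error position i = 2.
  Consistency check: S_2/S_1 = 6·8 = 48 ≡ 9 = α_err ✓ (single-error assumption holds).
Step 4: error magnitude e = S_0/v_2 = S_0·∏_{j≠2}(α_2 − α_j) = 2·6 = 12 ≡ 12 (mod 13).
Step 5: correct position 2: c_2 = r_2 − e = 11 − 12 ≡ 12 (mod 13). Hence c = [11, 12, 9, 3, 10].
  Check: interpolating c through the α_i gives m(x) = 1 + 7·x (degree < 2) with m(α_i) = c_i for every i, so c is indeed a codeword.


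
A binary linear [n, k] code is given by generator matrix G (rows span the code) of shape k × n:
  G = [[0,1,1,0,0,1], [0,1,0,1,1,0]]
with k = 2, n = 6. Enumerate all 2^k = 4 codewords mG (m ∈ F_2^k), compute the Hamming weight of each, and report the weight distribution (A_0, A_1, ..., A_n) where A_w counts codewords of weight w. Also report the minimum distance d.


Weight distribution: A_0 = 1, A_3 = 2, A_4 = 1. Minimum distance d = 3.

Enumerate all 2^2 = 4 messages m ∈ F_2^2.
For each, compute codeword c = mG in F_2^6, then tally its weight.
  m = 00 → c = 000000, weight = 0.
  m = 10 → c = 011001, weight = 3.
  m = 01 → c = 010110, weight = 3.
  m = 11 → c = 001111, weight = 4.
Tally weights:
  weight 0: 1 codewords.
  weight 3: 2 codewords.
  weight 4: 1 codewords.
Minimum distance d = smallest w > 0 with A_w > 0 = 3.
Sanity: Σ A_w = 4 = 2^2 = 4 ✓.


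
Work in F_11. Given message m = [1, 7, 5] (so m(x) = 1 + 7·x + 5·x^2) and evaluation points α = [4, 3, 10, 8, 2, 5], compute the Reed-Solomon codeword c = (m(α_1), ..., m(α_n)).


c = [10, 1, 10, 3, 2, 7]

Message polynomial: m(x) = 1 + 7·x + 5·x^2 (mod 11).
For each evaluation point α_i, compute m(α_i) mod 11:
  α_1 = 4: Horner steps 5 → 5 → 10, so m(4) = 10.
  α_2 = 3: Horner steps 5 → 0 → 1, so m(3) = 1.
  α_3 = 10: Horner steps 5 → 2 → 10, so m(10) = 10.
  α_4 = 8: Horner steps 5 → 3 → 3, so m(8) = 3.
  α_5 = 2: Horner steps 5 → 6 → 2, so m(2) = 2.
  α_6 = 5: Horner steps 5 → 10 → 7, so m(5) = 7.
Codeword c = [10, 1, 10, 3, 2, 7] ∈ F_11^6.


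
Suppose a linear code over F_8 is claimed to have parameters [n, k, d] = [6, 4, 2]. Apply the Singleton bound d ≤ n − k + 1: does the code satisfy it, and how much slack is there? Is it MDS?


Singleton RHS = n − k + 1 = 3, slack = 1, bound satisfied, not MDS.

Singleton bound: d ≤ n − k + 1.
Here n = 6, k = 4, so n − k + 1 = 3.
Given d = 2, check d ≤ 3: YES.
Slack = (n − k + 1) − d = 1.
The code is NOT MDS (slack = 1 > 0).
Description: the claimed parameters are [6, 4, 2]_8; such a code would be non-MDS.


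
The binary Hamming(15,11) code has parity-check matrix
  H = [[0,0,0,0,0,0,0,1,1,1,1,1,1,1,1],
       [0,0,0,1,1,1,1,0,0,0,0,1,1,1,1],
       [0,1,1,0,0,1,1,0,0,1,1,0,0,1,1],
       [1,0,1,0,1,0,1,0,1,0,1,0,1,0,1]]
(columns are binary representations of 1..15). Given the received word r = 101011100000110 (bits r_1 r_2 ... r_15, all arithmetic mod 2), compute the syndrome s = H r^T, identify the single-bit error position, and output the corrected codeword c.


s = (0, 1, 0, 1)^T, error position = 5, corrected codeword c = 101001100000110

Compute s = H r^T mod 2 one row at a time:
  s_1 = 0 + 0 + 0 + 0 + 0 + 1 + 1 + 0 = 2 ≡ 0 (mod 2).
  s_2 = 0 + 1 + 1 + 1 + 0 + 1 + 1 + 0 = 5 ≡ 1 (mod 2).
  s_3 = 0 + 1 + 1 + 1 + 0 + 0 + 1 + 0 = 4 ≡ 0 (mod 2).
  s_4 = 1 + 1 + 1 + 1 + 0 + 0 + 1 + 0 = 5 ≡ 1 (mod 2).
s = (0, 1, 0, 1)^T — this equals column 5 of H (binary 0101), so error is at position 5.
Correct: flip bit 5 of r = 101011100000110 to get c = 101001100000110.


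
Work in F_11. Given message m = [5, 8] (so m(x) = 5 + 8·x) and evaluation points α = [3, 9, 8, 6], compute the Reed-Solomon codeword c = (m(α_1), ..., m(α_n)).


c = [7, 0, 3, 9]

Message polynomial: m(x) = 5 + 8·x (mod 11).
For each evaluation point α_i, compute m(α_i) mod 11:
  α_1 = 3: Horner steps 8 → 7, so m(3) = 7.
  α_2 = 9: Horner steps 8 → 0, so m(9) = 0.
  α_3 = 8: Horner steps 8 → 3, so m(8) = 3.
  α_4 = 6: Horner steps 8 → 9, so m(6) = 9.
Codeword c = [7, 0, 3, 9] ∈ F_11^4.


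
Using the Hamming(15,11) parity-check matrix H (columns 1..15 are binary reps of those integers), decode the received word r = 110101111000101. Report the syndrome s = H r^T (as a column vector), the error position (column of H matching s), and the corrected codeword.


s = (0, 1, 0, 1)^T, error position = 5, corrected codeword c = 110111111000101

Compute s = H r^T mod 2 one row at a time:
  s_1 = 1 + 1 + 0 + 0 + 0 + 1 + 0 + 1 = 4 ≡ 0 (mod 2).
  s_2 = 1 + 0 + 1 + 1 + 0 + 1 + 0 + 1 = 5 ≡ 1 (mod 2).
  s_3 = 1 + 0 + 1 + 1 + 0 + 0 + 0 + 1 = 4 ≡ 0 (mod 2).
  s_4 = 1 + 0 + 0 + 1 + 1 + 0 + 1 + 1 = 5 ≡ 1 (mod 2).
s = (0, 1, 0, 1)^T — this equals column 5 of H (binary 0101), so error is at position 5.
Correct: flip bit 5 of r = 110101111000101 to get c = 110111111000101.


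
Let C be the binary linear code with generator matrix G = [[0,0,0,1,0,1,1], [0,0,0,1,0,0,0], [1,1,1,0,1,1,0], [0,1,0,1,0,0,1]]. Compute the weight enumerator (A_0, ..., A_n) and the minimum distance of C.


Weight distribution: A_0 = 1, A_1 = 1, A_2 = 3, A_3 = 4, A_4 = 1, A_5 = 3, A_6 = 3. Minimum distance d = 1.

Enumerate all 2^4 = 16 messages m ∈ F_2^4.
For each, compute codeword c = mG in F_2^7, then tally its weight.
  m = 0000 → c = 0000000, weight = 0.
  m = 1000 → c = 0001011, weight = 3.
  m = 0100 → c = 0001000, weight = 1.
  m = 1100 → c = 0000011, weight = 2.
  m = 0010 → c = 1110110, weight = 5.
  m = 1010 → c = 1111101, weight = 6.
  m = 0110 → c = 1111110, weight = 6.
  m = 1110 → c = 1110101, weight = 5.
  m = 0001 → c = 0101001, weight = 3.
  m = 1001 → c = 0100010, weight = 2.
  m = 0101 → c = 0100001, weight = 2.
  m = 1101 → c = 0101010, weight = 3.
  m = 0011 → c = 1011111, weight = 6.
  m = 1011 → c = 1010100, weight = 3.
  m = 0111 → c = 1010111, weight = 5.
  m = 1111 → c = 1011100, weight = 4.
Tally weights:
  weight 0: 1 codewords.
  weight 1: 1 codewords.
  weight 2: 3 codewords.
  weight 3: 4 codewords.
  weight 4: 1 codewords.
  weight 5: 3 codewords.
  weight 6: 3 codewords.
Minimum distance d = smallest w > 0 with A_w > 0 = 1.
Sanity: Σ A_w = 16 = 2^4 = 16 ✓.


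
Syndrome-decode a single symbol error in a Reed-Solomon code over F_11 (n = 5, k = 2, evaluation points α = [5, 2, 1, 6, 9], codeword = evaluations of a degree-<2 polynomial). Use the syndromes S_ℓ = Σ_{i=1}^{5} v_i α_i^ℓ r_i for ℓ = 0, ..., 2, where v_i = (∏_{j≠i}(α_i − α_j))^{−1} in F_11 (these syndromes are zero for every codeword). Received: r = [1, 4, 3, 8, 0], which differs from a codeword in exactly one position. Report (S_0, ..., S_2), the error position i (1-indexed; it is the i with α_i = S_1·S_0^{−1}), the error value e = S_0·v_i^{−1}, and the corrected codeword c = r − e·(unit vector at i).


S = (4, 9, 1), error at position 1, error magnitude e = 5, c = [7, 4, 3, 8, 0].

Step 1: column multipliers v_i = (∏_{j≠i}(α_i − α_j))^{−1} mod 11.
  i = 1 (α = 5): (5−2)(5−1)(5−6)(5−9) = 3·4·(−1)·(−4) = 48 ≡ 4, so v_1 = 4^{−1} = 3 (mod 11).
  i = 2 (α = 2): (2−5)(2−1)(2−6)(2−9) = (−3)·1·(−4)·(−7) = −84 ≡ 4, so v_2 = 4^{−1} = 3 (mod 11).
  i = 3 (α = 1): (1−5)(1−2)(1−6)(1−9) = (−4)·(−1)·(−5)·(−8) = 160 ≡ 6, so v_3 = 6^{−1} = 2 (mod 11).
  i = 4 (α = 6): (6−5)(6−2)(6−1)(6−9) = 1·4·5·(−3) = −60 ≡ 6, so v_4 = 6^{−1} = 2 (mod 11).
  i = 5 (α = 9): (9−5)(9−2)(9−1)(9−6) = 4·7·8·3 = 672 ≡ 1, so v_5 = 1^{−1} = 1 (mod 11).
  v = [3, 3, 2, 2, 1].
Step 2: syndromes of r = [1, 4, 3, 8, 0] (all sums mod 11).
  S_0 = Σ v_i r_i = 3·1 + 3·4 + 2·3 + 2·8 + 1·0 = 37 ≡ 4.
  S_1 = Σ v_i α_i r_i = 3·5·1 + 3·2·4 + 2·1·3 + 2·6·8 + 1·9·0 = 141 ≡ 9.
  α_i^2 mod 11 = [3, 4, 1, 3, 4].
  S_2 = Σ v_i α_i^2 r_i = 3·3·1 + 3·4·4 + 2·1·3 + 2·3·8 + 1·4·0 = 111 ≡ 1.
  S = (4, 9, 1) ≠ 0, so r is not a codeword (an error is present).
Step 3: locate the error. For a single error e at position i, S_ℓ = v_i·e·α_i^ℓ, so α_err = S_1/S_0.
  S_0^{−1} = 4^{−1} = 3 (mod 11), so α_err = 9·3 = 27 ≡ 5 = α_1. Error position i = 1.
  Consistency check: S_2/S_1 = 1·5 = 5 ≡ 5 = α_err ✓ (single-error assumption holds).
Step 4: error magnitude e = S_0/v_1 = S_0·∏_{j≠1}(α_1 − α_j) = 4·4 = 16 ≡ 5 (mod 11).
Step 5: correct position 1: c_1 = r_1 − e = 1 − 5 ≡ 7 (mod 11). Hence c = [7, 4, 3, 8, 0].
  Check: interpolating c through the α_i gives m(x) = 2 + 1·x (degree < 2) with m(α_i) = c_i for every i, so c is indeed a codeword.


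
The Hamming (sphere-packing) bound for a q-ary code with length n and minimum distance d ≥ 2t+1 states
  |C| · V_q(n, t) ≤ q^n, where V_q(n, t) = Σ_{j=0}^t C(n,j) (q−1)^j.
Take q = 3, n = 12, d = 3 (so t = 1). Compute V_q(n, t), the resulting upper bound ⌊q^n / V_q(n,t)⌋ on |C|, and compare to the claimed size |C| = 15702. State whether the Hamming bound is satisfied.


V_q(n, t) = 25, q^n = 531441, Hamming bound = 21257, |C| = 15702 ≤ bound (satisfied).

Step 1: Compute V_q(n, t) = Σ_{j=0}^1 C(n, j) (q−1)^j.
  j = 0: C(12,0)·(2)^0 = 1·1 = 1.
  j = 1: C(12,1)·(2)^1 = 12·2 = 24.
  V_q(n, t) = 1 + 24 = 25.
Step 2: q^n = 3^12 = 531441.
Step 3: Hamming bound ⌊q^n / V_q(n,t)⌋ = ⌊531441/25⌋ = 21257.
Step 4: Compare |C| = 15702 to 21257: satisfied.
The claimed |C| lies below the Hamming bound.


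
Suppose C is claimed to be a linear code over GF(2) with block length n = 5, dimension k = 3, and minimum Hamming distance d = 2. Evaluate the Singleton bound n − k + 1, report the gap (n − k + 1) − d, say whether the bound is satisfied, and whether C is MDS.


Singleton RHS = n − k + 1 = 3, slack = 1, bound satisfied, not MDS.

Singleton bound: d ≤ n − k + 1.
Here n = 5, k = 3, so n − k + 1 = 3.
Given d = 2, check d ≤ 3: YES.
Slack = (n − k + 1) − d = 1.
The code is NOT MDS (slack = 1 > 0).
Description: the claimed parameters are [5, 3, 2]_2; such a code would be non-MDS.


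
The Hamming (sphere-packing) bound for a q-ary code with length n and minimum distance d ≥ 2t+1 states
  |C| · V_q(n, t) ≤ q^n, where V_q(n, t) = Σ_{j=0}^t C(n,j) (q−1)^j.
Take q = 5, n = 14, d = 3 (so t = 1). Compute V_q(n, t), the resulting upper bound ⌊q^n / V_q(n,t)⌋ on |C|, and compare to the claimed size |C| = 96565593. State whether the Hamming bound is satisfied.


V_q(n, t) = 57, q^n = 6103515625, Hamming bound = 107079221, |C| = 96565593 ≤ bound (satisfied).

Step 1: Compute V_q(n, t) = Σ_{j=0}^1 C(n, j) (q−1)^j.
  j = 0: C(14,0)·(4)^0 = 1·1 = 1.
  j = 1: C(14,1)·(4)^1 = 14·4 = 56.
  V_q(n, t) = 1 + 56 = 57.
Step 2: q^n = 5^14 = 6103515625.
Step 3: Hamming bound ⌊q^n / V_q(n,t)⌋ = ⌊6103515625/57⌋ = 107079221.
Step 4: Compare |C| = 96565593 to 107079221: satisfied.
The claimed |C| lies below the Hamming bound.


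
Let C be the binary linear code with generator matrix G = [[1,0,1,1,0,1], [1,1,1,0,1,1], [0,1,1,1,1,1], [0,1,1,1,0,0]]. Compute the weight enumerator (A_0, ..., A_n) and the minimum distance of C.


Weight distribution: A_0 = 1, A_2 = 4, A_3 = 6, A_4 = 3, A_5 = 2. Minimum distance d = 2.

Enumerate all 2^4 = 16 messages m ∈ F_2^4.
For each, compute codeword c = mG in F_2^6, then tally its weight.
  m = 0000 → c = 000000, weight = 0.
  m = 1000 → c = 101101, weight = 4.
  m = 0100 → c = 111011, weight = 5.
  m = 1100 → c = 010110, weight = 3.
  m = 0010 → c = 011111, weight = 5.
  m = 1010 → c = 110010, weight = 3.
  m = 0110 → c = 100100, weight = 2.
  m = 1110 → c = 001001, weight = 2.
  m = 0001 → c = 011100, weight = 3.
  m = 1001 → c = 110001, weight = 3.
  m = 0101 → c = 100111, weight = 4.
  m = 1101 → c = 001010, weight = 2.
  m = 0011 → c = 000011, weight = 2.
  m = 1011 → c = 101110, weight = 4.
  m = 0111 → c = 111000, weight = 3.
  m = 1111 → c = 010101, weight = 3.
Tally weights:
  weight 0: 1 codewords.
  weight 2: 4 codewords.
  weight 3: 6 codewords.
  weight 4: 3 codewords.
  weight 5: 2 codewords.
Minimum distance d = smallest w > 0 with A_w > 0 = 2.
Sanity: Σ A_w = 16 = 2^4 = 16 ✓.
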